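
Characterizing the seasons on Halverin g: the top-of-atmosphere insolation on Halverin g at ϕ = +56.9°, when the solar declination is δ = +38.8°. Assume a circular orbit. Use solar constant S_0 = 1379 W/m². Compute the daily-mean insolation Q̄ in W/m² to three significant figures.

cos h₀ = −tan(+56.9°) tan(+38.800°) = -1.2334 ≤ −1 ⇒ polar day, h₀ = π.
Bracket: h₀ sin ϕ sin δ + cos ϕ cos δ sin h₀ = 3.1416×0.83772×0.62660 + 0.54610×0.77934×0.00000 = 1.649074 + 0.000000 = 1.649074.
Q̄ = (S_0/π) × [bracket] = (1379/π) × 1.649074 = 723.9 W/m².

Q̄ ≈ 724 W/m²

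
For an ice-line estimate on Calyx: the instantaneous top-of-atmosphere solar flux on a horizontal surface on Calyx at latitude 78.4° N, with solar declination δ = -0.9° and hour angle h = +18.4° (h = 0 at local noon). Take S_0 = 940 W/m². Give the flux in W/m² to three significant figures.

165 W/m²

cos θ_z = sin ϕ sin δ + cos ϕ cos δ cos h = -0.015386 + 0.190774 = 0.175388.
Flux = S_0 · cos θ_z = 940 × 0.175388 = 164.9 W/m².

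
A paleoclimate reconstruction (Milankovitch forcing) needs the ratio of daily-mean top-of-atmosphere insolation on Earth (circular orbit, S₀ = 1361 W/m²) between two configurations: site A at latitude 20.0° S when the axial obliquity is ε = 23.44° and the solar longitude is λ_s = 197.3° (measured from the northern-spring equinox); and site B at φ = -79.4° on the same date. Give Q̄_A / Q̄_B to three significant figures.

Q̄_A / Q̄_B ≈ 2.47

— Configuration A (φ=-20.0°):
Solar declination: sin δ = sin ε · sin λ_s = sin 23.44° × sin 197.3° = -0.11829, so δ = -6.794°.
cos H₀ = −tan(-20.0°) tan(-6.794°) = -0.0434, H₀ = 1.6142 rad.
Bracket: H₀ sin φ sin δ + cos φ cos δ sin H₀ = 1.6142×-0.34202×-0.11829 + 0.93969×0.99298×0.99906 = 0.065307 + 0.932216 = 0.997523.
Q̄ = (S₀/π) × [bracket] = (1361/π) × 0.997523 = 432.15 W/m².
— Configuration B (φ=-79.4°):
cos H₀ = −tan(-79.4°) tan(-6.794°) = -0.6366, H₀ = 2.2608 rad.
Bracket: H₀ sin φ sin δ + cos φ cos δ sin H₀ = 2.2608×-0.98294×-0.11829 + 0.18395×0.99298×0.77123 = 0.262868 + 0.140872 = 0.403740.
Q̄ = (S₀/π) × [bracket] = (1361/π) × 0.403740 = 174.91 W/m².
Ratio Q̄_A / Q̄_B = 432.15 / 174.91 = 2.471.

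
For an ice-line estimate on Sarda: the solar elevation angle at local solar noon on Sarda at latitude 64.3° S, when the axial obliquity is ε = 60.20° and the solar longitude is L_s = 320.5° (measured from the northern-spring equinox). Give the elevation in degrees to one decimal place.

Solar declination: sin δ = sin ε · sin L_s = sin 60.20° × sin 320.5° = -0.55197, so δ = -33.502°.
At local noon the hour angle is zero, so the zenith angle equals |ϕ − δ| = |-64.3° − (-33.502°)| = 30.798°.
Elevation = 90° − 30.798° = 59.2°.

59.2°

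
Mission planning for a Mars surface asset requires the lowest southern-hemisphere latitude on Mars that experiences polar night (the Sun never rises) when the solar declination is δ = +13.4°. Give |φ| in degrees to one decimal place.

|φ| = 76.6°

Polar night requires cos H₀ = −tan φ tan δ ≥ 1, i.e. tan φ tan δ ≤ −1.
The boundary is |tan φ| · |tan δ| = 1, so |φ| = 90° − |δ| = 90° − 13.4° = 76.6° in the southern hemisphere.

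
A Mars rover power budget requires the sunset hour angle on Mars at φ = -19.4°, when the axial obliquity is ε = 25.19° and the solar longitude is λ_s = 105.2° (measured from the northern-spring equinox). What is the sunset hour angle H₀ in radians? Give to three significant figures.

H₀ = 1.41 rad

Solar declination: sin δ = sin ε · sin λ_s = sin 25.19° × sin 105.2° = 0.41073, so δ = +24.251°.
cos H₀ = −tan φ · tan δ = −tan(-19.4°) × tan(+24.251°) = 0.1586, so H₀ = 1.4115 rad = 80.87°.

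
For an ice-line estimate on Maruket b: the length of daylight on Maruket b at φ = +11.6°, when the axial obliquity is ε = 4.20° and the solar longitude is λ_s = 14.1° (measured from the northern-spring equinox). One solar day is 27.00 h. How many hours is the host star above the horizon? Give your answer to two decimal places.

13.53 h

Solar declination: sin δ = sin ε · sin λ_s = sin 4.20° × sin 14.1° = 0.01784, so δ = +1.022°.
cos H₀ = −tan φ · tan δ = −tan(+11.6°) × tan(+1.022°) = -0.0037, so H₀ = 1.5745 rad = 90.21°.
Daylight = 2H₀/(2π) × 27.00 h = (1.5745/π) × 27.00 = 13.53 h.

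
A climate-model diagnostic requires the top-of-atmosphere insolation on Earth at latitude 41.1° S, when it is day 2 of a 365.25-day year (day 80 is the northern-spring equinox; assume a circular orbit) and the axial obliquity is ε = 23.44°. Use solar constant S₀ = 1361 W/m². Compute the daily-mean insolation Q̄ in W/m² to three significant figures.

Solar longitude: λ_s = 360° × (2 − 80)/365.25 = -76.879°, i.e. -76.879° + 360° = 283.121°.
sin δ = sin 23.44° × sin 283.121° = -0.38740, so δ = -22.793°.
cos H₀ = −tan(-41.1°) tan(-22.793°) = -0.3666, H₀ = 1.9461 rad.
Bracket: H₀ sin φ sin δ + cos φ cos δ sin H₀ = 1.9461×-0.65738×-0.38740 + 0.75356×0.92191×0.93039 = 0.495611 + 0.646355 = 1.141966.
Q̄ = (S₀/π) × [bracket] = (1361/π) × 1.141966 = 494.7 W/m².

Q̄ ≈ 495 W/m²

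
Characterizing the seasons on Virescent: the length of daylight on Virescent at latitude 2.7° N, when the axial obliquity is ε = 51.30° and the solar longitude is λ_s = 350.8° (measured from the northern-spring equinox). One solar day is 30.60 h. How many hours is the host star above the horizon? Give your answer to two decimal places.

Solar declination: sin δ = sin ε · sin λ_s = sin 51.30° × sin 350.8° = -0.12478, so δ = -7.168°.
cos H₀ = −tan φ · tan δ = −tan(+2.7°) × tan(-7.168°) = 0.0059, so H₀ = 1.5649 rad = 89.66°.
Daylight = 2H₀/(2π) × 30.60 h = (1.5649/π) × 30.60 = 15.24 h.

15.24 h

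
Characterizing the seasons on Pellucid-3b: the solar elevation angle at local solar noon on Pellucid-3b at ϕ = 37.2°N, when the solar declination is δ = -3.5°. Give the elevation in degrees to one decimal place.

At local noon the hour angle is zero, so the zenith angle equals |ϕ − δ| = |+37.2° − (-3.500°)| = 40.700°.
Elevation = 90° − 40.700° = 49.3°.

49.3°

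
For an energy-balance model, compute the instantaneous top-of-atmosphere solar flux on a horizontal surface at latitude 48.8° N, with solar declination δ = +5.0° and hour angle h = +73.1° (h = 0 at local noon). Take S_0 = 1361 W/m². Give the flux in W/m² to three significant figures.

349 W/m²

cos θ_z = sin ϕ sin δ + cos ϕ cos δ cos h = 0.065577 + 0.190754 = 0.256331.
Flux = S_0 · cos θ_z = 1361 × 0.256331 = 348.9 W/m².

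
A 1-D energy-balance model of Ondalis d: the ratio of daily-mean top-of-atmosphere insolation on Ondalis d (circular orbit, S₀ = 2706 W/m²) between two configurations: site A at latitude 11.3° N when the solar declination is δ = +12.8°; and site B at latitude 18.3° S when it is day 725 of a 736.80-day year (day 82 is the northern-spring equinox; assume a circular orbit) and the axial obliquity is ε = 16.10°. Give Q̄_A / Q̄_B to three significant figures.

— Configuration A (φ=+11.3°):
cos H₀ = −tan(+11.3°) tan(+12.800°) = -0.0454, H₀ = 1.6162 rad.
Bracket: H₀ sin φ sin δ + cos φ cos δ sin H₀ = 1.6162×0.19595×0.22155 + 0.98061×0.97515×0.99897 = 0.070164 + 0.955257 = 1.025421.
Q̄ = (S₀/π) × [bracket] = (2706/π) × 1.025421 = 883.24 W/m².
— Configuration B (φ=-18.3°):
Solar longitude: λ_s = 360° × (725 − 82)/736.80 = 314.169°.
sin δ = sin 16.10° × sin 314.169° = -0.19891, so δ = -11.473°.
cos H₀ = −tan(-18.3°) tan(-11.473°) = -0.0671, H₀ = 1.6380 rad.
Bracket: H₀ sin φ sin δ + cos φ cos δ sin H₀ = 1.6380×-0.31399×-0.19891 + 0.94943×0.98002×0.99774 = 0.102303 + 0.928358 = 1.030661.
Q̄ = (S₀/π) × [bracket] = (2706/π) × 1.030661 = 887.76 W/m².
Ratio Q̄_A / Q̄_B = 883.24 / 887.76 = 0.9949.

Q̄_A / Q̄_B ≈ 0.995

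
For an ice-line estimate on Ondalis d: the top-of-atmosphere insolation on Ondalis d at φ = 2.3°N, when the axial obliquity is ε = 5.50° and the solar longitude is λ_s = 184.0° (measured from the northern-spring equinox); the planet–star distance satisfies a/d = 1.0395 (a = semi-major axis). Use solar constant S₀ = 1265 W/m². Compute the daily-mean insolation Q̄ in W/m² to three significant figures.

Q̄ ≈ 435 W/m²

Solar declination: sin δ = sin ε · sin λ_s = sin 5.50° × sin 184.0° = -0.00669, so δ = -0.383°.
cos H₀ = −tan(+2.3°) tan(-0.383°) = 0.0003, H₀ = 1.5705 rad.
Bracket: H₀ sin φ sin δ + cos φ cos δ sin H₀ = 1.5705×0.04013×-0.00669 + 0.99919×0.99998×1.00000 = -0.000422 + 0.999170 = 0.998748.
Inverse-square distance factor (a/d)² = 1.0395² = 1.080560.
Q̄ = (S₀/π) × 1.080560 × [bracket] = (1265/π) × 1.080560 × 0.998748 = 434.6 W/m².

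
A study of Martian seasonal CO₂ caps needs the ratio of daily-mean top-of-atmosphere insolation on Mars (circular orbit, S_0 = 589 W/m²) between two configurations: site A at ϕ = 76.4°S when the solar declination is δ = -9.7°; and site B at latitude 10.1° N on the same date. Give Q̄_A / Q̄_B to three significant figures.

— Configuration A (ϕ=-76.4°):
cos h₀ = −tan(-76.4°) tan(-9.700°) = -0.7066, h₀ = 2.3554 rad.
Bracket: h₀ sin ϕ sin δ + cos ϕ cos δ sin h₀ = 2.3554×-0.97196×-0.16849 + 0.23514×0.98570×0.70766 = 0.385733 + 0.164020 = 0.549753.
Q̄ = (S_0/π) × [bracket] = (589/π) × 0.549753 = 103.07 W/m².
— Configuration B (ϕ=+10.1°):
cos h₀ = −tan(+10.1°) tan(-9.700°) = 0.0304, h₀ = 1.5403 rad.
Bracket: h₀ sin ϕ sin δ + cos ϕ cos δ sin h₀ = 1.5403×0.17537×-0.16849 + 0.98450×0.98570×0.99954 = -0.045513 + 0.969975 = 0.924462.
Q̄ = (S_0/π) × [bracket] = (589/π) × 0.924462 = 173.32 W/m².
Ratio Q̄_A / Q̄_B = 103.07 / 173.32 = 0.5947.

Q̄_A / Q̄_B ≈ 0.595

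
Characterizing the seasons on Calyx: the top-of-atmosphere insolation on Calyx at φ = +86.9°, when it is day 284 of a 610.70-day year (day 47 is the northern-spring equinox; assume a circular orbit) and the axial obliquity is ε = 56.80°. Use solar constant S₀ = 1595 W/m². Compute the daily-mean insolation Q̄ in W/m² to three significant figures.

Solar longitude: λ_s = 360° × (284 − 47)/610.70 = 139.709°.
sin δ = sin 56.80° × sin 139.709° = 0.54112, so δ = +32.760°.
cos H₀ = −tan(+86.9°) tan(+32.760°) = -11.8811 ≤ −1 ⇒ polar day, H₀ = π.
Bracket: H₀ sin φ sin δ + cos φ cos δ sin H₀ = 3.1416×0.99854×0.54112 + 0.05408×0.84095×0.00000 = 1.697501 + 0.000000 = 1.697501.
Q̄ = (S₀/π) × [bracket] = (1595/π) × 1.697501 = 861.8 W/m².

Q̄ ≈ 862 W/m²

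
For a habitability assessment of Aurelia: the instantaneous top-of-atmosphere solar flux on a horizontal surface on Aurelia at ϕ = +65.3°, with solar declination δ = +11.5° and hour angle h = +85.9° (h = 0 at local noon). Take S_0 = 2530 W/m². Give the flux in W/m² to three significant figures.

532 W/m²

cos θ_z = sin ϕ sin δ + cos ϕ cos δ cos h = 0.181127 + 0.029277 = 0.210404.
Flux = S_0 · cos θ_z = 2530 × 0.210404 = 532.3 W/m².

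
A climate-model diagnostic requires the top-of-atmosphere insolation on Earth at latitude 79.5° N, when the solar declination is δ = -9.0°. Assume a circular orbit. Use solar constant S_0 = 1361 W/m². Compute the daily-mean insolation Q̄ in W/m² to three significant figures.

cos h₀ = −tan(+79.5°) tan(-9.000°) = 0.8546, h₀ = 0.5461 rad.
Bracket: h₀ sin ϕ sin δ + cos ϕ cos δ sin h₀ = 0.5461×0.98325×-0.15643 + 0.18224×0.98769×0.51934 = -0.083996 + 0.093479 = 0.009483.
Q̄ = (S_0/π) × [bracket] = (1361/π) × 0.009483 = 4.108 W/m².

Q̄ ≈ 4.11 W/m²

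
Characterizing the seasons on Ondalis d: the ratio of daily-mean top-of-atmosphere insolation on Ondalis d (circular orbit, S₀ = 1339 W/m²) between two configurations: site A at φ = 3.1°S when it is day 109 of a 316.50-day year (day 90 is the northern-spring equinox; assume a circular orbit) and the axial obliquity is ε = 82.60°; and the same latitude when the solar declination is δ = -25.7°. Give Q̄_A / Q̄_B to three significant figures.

Q̄_A / Q̄_B ≈ 0.959

— Configuration A (φ=-3.1°):
Solar longitude: λ_s = 360° × (109 − 90)/316.50 = 21.611°.
sin δ = sin 82.60° × sin 21.611° = 0.36524, so δ = +21.422°.
cos H₀ = −tan(-3.1°) tan(+21.422°) = 0.0212, H₀ = 1.5495 rad.
Bracket: H₀ sin φ sin δ + cos φ cos δ sin H₀ = 1.5495×-0.05408×0.36524 + 0.99854×0.93091×0.99977 = -0.030606 + 0.929337 = 0.898731.
Q̄ = (S₀/π) × [bracket] = (1339/π) × 0.898731 = 383.05 W/m².
— Configuration B (φ=-3.1°):
cos H₀ = −tan(-3.1°) tan(-25.700°) = -0.0261, H₀ = 1.5969 rad.
Bracket: H₀ sin φ sin δ + cos φ cos δ sin H₀ = 1.5969×-0.05408×-0.43366 + 0.99854×0.90108×0.99966 = 0.037451 + 0.899459 = 0.936910.
Q̄ = (S₀/π) × [bracket] = (1339/π) × 0.936910 = 399.33 W/m².
Ratio Q̄_A / Q̄_B = 383.05 / 399.33 = 0.9592.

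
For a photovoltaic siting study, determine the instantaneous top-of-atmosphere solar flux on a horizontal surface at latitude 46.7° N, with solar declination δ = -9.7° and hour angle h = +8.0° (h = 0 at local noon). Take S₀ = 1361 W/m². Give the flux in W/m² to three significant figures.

cos θ_z = sin φ sin δ + cos φ cos δ cos h = -0.122622 + 0.669435 = 0.546813.
Flux = S₀ · cos θ_z = 1361 × 0.546813 = 744.2 W/m².

744 W/m²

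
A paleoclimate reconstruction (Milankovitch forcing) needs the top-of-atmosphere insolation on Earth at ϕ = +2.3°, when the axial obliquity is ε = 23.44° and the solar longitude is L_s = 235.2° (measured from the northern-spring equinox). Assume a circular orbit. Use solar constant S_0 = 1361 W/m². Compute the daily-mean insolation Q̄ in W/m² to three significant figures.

Q̄ ≈ 400 W/m²

Solar declination: sin δ = sin ε · sin L_s = sin 23.44° × sin 235.2° = -0.32664, so δ = -19.065°.
cos h₀ = −tan(+2.3°) tan(-19.065°) = 0.0139, h₀ = 1.5569 rad.
Bracket: h₀ sin ϕ sin δ + cos ϕ cos δ sin h₀ = 1.5569×0.04013×-0.32664 + 0.99919×0.94515×0.99990 = -0.020408 + 0.944290 = 0.923882.
Q̄ = (S_0/π) × [bracket] = (1361/π) × 0.923882 = 400.2 W/m².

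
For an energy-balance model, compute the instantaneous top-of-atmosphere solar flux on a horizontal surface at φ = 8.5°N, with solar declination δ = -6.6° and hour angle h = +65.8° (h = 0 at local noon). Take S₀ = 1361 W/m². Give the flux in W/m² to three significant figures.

525 W/m²

cos θ_z = sin φ sin δ + cos φ cos δ cos h = -0.016989 + 0.402734 = 0.385745.
Flux = S₀ · cos θ_z = 1361 × 0.385745 = 525.0 W/m².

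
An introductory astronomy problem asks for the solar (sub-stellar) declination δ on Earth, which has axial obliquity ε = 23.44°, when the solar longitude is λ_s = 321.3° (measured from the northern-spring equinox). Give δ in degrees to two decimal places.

sin δ = sin ε · sin λ_s = sin 23.44° × sin 321.3° = -0.248714.
δ = arcsin(-0.248714) = -14.40°.

δ = -14.40°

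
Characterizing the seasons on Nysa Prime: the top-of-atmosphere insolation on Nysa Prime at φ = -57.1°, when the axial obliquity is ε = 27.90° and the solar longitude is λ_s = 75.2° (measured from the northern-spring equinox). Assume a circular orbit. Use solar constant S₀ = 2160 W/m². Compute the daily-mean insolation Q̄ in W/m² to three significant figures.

Q̄ ≈ 31.8 W/m²

Solar declination: sin δ = sin ε · sin λ_s = sin 27.90° × sin 75.2° = 0.45241, so δ = +26.898°.
cos H₀ = −tan(-57.1°) tan(+26.898°) = 0.7841, H₀ = 0.6695 rad.
Bracket: H₀ sin φ sin δ + cos φ cos δ sin H₀ = 0.6695×-0.83962×0.45241 + 0.54317×0.89181×0.62057 = -0.254311 + 0.300607 = 0.046296.
Q̄ = (S₀/π) × [bracket] = (2160/π) × 0.046296 = 31.83 W/m².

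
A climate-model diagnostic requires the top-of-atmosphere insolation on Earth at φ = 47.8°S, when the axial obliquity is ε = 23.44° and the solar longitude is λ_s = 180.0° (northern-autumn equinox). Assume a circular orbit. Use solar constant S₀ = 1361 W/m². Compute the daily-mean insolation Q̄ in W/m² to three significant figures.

Q̄ ≈ 291 W/m²

Solar declination: sin δ = sin ε · sin λ_s = sin 23.44° × sin 180.0° = 0.00000, so δ = +0.000°.
cos H₀ = −tan(-47.8°) tan(+0.000°) = 0.0000, H₀ = 1.5708 rad.
Bracket: H₀ sin φ sin δ + cos φ cos δ sin H₀ = 1.5708×-0.74080×0.00000 + 0.67172×1.00000×1.00000 = -0.000000 + 0.671720 = 0.671720.
Q̄ = (S₀/π) × [bracket] = (1361/π) × 0.671720 = 291.0 W/m².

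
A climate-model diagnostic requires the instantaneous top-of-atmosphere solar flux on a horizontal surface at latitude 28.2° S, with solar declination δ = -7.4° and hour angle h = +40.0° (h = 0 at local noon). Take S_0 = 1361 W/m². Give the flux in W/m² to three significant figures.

cos θ_z = sin ϕ sin δ + cos ϕ cos δ cos h = 0.060862 + 0.669495 = 0.730357.
Flux = S_0 · cos θ_z = 1361 × 0.730357 = 994.0 W/m².

994 W/m²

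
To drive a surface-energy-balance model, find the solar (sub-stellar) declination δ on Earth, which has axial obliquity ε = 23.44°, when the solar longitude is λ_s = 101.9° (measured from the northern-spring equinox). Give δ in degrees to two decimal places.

sin δ = sin ε · sin λ_s = sin 23.44° × sin 101.9° = 0.389240.
δ = arcsin(0.389240) = +22.91°.

δ = +22.91°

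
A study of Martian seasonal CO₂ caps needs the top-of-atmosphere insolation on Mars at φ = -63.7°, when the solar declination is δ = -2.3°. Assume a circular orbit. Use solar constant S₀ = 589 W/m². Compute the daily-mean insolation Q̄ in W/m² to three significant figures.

cos H₀ = −tan(-63.7°) tan(-2.300°) = -0.0813, H₀ = 1.6522 rad.
Bracket: H₀ sin φ sin δ + cos φ cos δ sin H₀ = 1.6522×-0.89649×-0.04013 + 0.44307×0.99919×0.99669 = 0.059440 + 0.441246 = 0.500686.
Q̄ = (S₀/π) × [bracket] = (589/π) × 0.500686 = 93.87 W/m².

Q̄ ≈ 93.9 W/m²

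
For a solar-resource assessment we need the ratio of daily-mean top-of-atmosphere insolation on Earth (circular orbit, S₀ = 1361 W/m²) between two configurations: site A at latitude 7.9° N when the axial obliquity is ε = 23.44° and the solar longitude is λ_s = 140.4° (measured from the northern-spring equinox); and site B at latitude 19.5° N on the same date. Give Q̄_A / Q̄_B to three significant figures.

— Configuration A (φ=+7.9°):
Solar declination: sin δ = sin ε · sin λ_s = sin 23.44° × sin 140.4° = 0.25356, so δ = +14.688°.
cos H₀ = −tan(+7.9°) tan(+14.688°) = -0.0364, H₀ = 1.6072 rad.
Bracket: H₀ sin φ sin δ + cos φ cos δ sin H₀ = 1.6072×0.13744×0.25356 + 0.99051×0.96732×0.99934 = 0.056010 + 0.957508 = 1.013518.
Q̄ = (S₀/π) × [bracket] = (1361/π) × 1.013518 = 439.08 W/m².
— Configuration B (φ=+19.5°):
cos H₀ = −tan(+19.5°) tan(+14.688°) = -0.0928, H₀ = 1.6638 rad.
Bracket: H₀ sin φ sin δ + cos φ cos δ sin H₀ = 1.6638×0.33381×0.25356 + 0.94264×0.96732×0.99568 = 0.140825 + 0.907895 = 1.048720.
Q̄ = (S₀/π) × [bracket] = (1361/π) × 1.048720 = 454.33 W/m².
Ratio Q̄_A / Q̄_B = 439.08 / 454.33 = 0.9664.

Q̄_A / Q̄_B ≈ 0.966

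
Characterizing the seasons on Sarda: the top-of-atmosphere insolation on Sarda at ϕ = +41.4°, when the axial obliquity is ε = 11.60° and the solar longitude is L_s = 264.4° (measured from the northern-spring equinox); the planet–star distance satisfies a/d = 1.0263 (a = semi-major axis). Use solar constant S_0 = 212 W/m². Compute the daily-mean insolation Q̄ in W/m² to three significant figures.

Q̄ ≈ 38.3 W/m²

Solar declination: sin δ = sin ε · sin L_s = sin 11.60° × sin 264.4° = -0.20012, so δ = -11.544°.
cos h₀ = −tan(+41.4°) tan(-11.544°) = 0.1801, h₀ = 1.3897 rad.
Bracket: h₀ sin ϕ sin δ + cos ϕ cos δ sin h₀ = 1.3897×0.66131×-0.20012 + 0.75011×0.97977×0.98365 = -0.183915 + 0.722919 = 0.539004.
Inverse-square distance factor (a/d)² = 1.0263² = 1.053292.
Q̄ = (S_0/π) × 1.053292 × [bracket] = (212/π) × 1.053292 × 0.539004 = 38.31 W/m².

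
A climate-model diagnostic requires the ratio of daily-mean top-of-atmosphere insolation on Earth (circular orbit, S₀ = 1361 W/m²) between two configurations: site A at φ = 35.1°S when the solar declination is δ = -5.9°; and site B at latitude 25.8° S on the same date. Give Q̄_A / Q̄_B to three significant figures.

— Configuration A (φ=-35.1°):
cos H₀ = −tan(-35.1°) tan(-5.900°) = -0.0726, H₀ = 1.6435 rad.
Bracket: H₀ sin φ sin δ + cos φ cos δ sin H₀ = 1.6435×-0.57501×-0.10279 + 0.81815×0.99470×0.99736 = 0.097140 + 0.811665 = 0.908805.
Q̄ = (S₀/π) × [bracket] = (1361/π) × 0.908805 = 393.71 W/m².
— Configuration B (φ=-25.8°):
cos H₀ = −tan(-25.8°) tan(-5.900°) = -0.0500, H₀ = 1.6208 rad.
Bracket: H₀ sin φ sin δ + cos φ cos δ sin H₀ = 1.6208×-0.43523×-0.10279 + 0.90032×0.99470×0.99875 = 0.072510 + 0.894429 = 0.966939.
Q̄ = (S₀/π) × [bracket] = (1361/π) × 0.966939 = 418.90 W/m².
Ratio Q̄_A / Q̄_B = 393.71 / 418.90 = 0.9399.

Q̄_A / Q̄_B ≈ 0.940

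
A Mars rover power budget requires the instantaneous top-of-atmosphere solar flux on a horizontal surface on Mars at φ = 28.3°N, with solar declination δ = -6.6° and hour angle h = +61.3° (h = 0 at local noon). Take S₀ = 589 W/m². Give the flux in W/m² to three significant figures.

215 W/m²

cos θ_z = sin φ sin δ + cos φ cos δ cos h = -0.054490 + 0.420024 = 0.365534.
Flux = S₀ · cos θ_z = 589 × 0.365534 = 215.3 W/m².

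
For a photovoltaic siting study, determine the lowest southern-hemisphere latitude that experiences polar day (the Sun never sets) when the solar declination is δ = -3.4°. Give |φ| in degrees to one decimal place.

|φ| = 86.6°

Polar day requires cos H₀ = −tan φ tan δ ≤ −1, i.e. tan φ tan δ ≥ 1.
The boundary is |tan φ| · |tan δ| = 1, so |φ| = 90° − |δ| = 90° − 3.4° = 86.6° in the southern hemisphere.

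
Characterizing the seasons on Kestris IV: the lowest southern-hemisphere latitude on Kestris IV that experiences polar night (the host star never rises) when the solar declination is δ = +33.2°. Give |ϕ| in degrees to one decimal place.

|ϕ| = 56.8°

Polar night requires cos h₀ = −tan ϕ tan δ ≥ 1, i.e. tan ϕ tan δ ≤ −1.
The boundary is |tan ϕ| · |tan δ| = 1, so |ϕ| = 90° − |δ| = 90° − 33.2° = 56.8° in the southern hemisphere.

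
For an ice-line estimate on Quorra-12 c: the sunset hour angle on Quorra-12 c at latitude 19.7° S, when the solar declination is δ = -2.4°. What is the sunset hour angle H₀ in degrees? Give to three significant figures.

H₀ = 90.9°

cos H₀ = −tan φ · tan δ = −tan(-19.7°) × tan(-2.400°) = -0.0150, so H₀ = 1.5858 rad = 90.86°.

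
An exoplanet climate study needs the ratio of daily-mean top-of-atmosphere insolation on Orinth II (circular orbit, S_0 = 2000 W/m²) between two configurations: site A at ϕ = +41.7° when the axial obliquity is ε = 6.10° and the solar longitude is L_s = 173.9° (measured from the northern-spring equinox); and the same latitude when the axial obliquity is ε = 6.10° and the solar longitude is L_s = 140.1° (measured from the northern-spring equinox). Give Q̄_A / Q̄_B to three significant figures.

— Configuration A (ϕ=+41.7°):
Solar declination: sin δ = sin ε · sin L_s = sin 6.10° × sin 173.9° = 0.01129, so δ = +0.647°.
cos h₀ = −tan(+41.7°) tan(+0.647°) = -0.0101, h₀ = 1.5809 rad.
Bracket: h₀ sin ϕ sin δ + cos ϕ cos δ sin h₀ = 1.5809×0.66523×0.01129 + 0.74664×0.99994×0.99995 = 0.011873 + 0.746558 = 0.758431.
Q̄ = (S_0/π) × [bracket] = (2000/π) × 0.758431 = 482.83 W/m².
— Configuration B (ϕ=+41.7°):
Solar declination: sin δ = sin ε · sin L_s = sin 6.10° × sin 140.1° = 0.06816, so δ = +3.908°.
cos h₀ = −tan(+41.7°) tan(+3.908°) = -0.0609, h₀ = 1.6317 rad.
Bracket: h₀ sin ϕ sin δ + cos ϕ cos δ sin h₀ = 1.6317×0.66523×0.06816 + 0.74664×0.99767×0.99815 = 0.073985 + 0.743522 = 0.817507.
Q̄ = (S_0/π) × [bracket] = (2000/π) × 0.817507 = 520.44 W/m².
Ratio Q̄_A / Q̄_B = 482.83 / 520.44 = 0.9277.

Q̄_A / Q̄_B ≈ 0.928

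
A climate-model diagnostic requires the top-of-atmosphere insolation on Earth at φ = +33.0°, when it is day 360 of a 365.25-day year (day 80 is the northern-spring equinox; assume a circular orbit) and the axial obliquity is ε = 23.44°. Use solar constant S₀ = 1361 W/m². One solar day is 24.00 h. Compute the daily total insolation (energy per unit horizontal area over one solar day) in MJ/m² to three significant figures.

17.3 MJ/m²

Solar longitude: λ_s = 360° × (360 − 80)/365.25 = 275.975°.
sin δ = sin 23.44° × sin 275.975° = -0.39563, so δ = -23.305°.
cos H₀ = −tan(+33.0°) tan(-23.305°) = 0.2797, H₀ = 1.2873 rad.
Bracket: H₀ sin φ sin δ + cos φ cos δ sin H₀ = 1.2873×0.54464×-0.39563 + 0.83867×0.91841×0.96007 = -0.277382 + 0.739487 = 0.462105.
Q̄ = (S₀/π) × [bracket] = (1361/π) × 0.462105 = 200.19 W/m².
Daily total = Q̄ × 24.00 h × 3600 s/h = 200.19 × 24.00 × 3600 / 10⁶ = 17.30 MJ/m².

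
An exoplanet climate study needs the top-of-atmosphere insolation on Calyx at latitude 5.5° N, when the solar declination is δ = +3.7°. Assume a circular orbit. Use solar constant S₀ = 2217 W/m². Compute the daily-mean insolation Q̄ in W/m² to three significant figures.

Q̄ ≈ 708 W/m²

cos H₀ = −tan(+5.5°) tan(+3.700°) = -0.0062, H₀ = 1.5770 rad.
Bracket: H₀ sin φ sin δ + cos φ cos δ sin H₀ = 1.5770×0.09585×0.06453 + 0.99540×0.99792×0.99998 = 0.009754 + 0.993310 = 1.003064.
Q̄ = (S₀/π) × [bracket] = (2217/π) × 1.003064 = 707.9 W/m².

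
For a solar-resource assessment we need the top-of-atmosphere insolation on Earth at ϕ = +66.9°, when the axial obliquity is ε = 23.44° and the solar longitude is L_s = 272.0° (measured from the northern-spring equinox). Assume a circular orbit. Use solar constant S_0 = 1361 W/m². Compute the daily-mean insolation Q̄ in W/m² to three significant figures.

Q̄ ≈ 0.00 W/m²

Solar declination: sin δ = sin ε · sin L_s = sin 23.44° × sin 272.0° = -0.39755, so δ = -23.425°.
cos h₀ = −tan(+66.9°) tan(-23.425°) = 1.0157 ≥ 1 ⇒ polar night, h₀ = 0 and Q̄ = 0.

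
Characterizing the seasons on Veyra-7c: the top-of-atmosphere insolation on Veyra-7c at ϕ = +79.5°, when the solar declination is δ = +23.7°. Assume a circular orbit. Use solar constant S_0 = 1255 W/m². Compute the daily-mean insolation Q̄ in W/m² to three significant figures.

cos h₀ = −tan(+79.5°) tan(+23.700°) = -2.3685 ≤ −1 ⇒ polar day, h₀ = π.
Bracket: h₀ sin ϕ sin δ + cos ϕ cos δ sin h₀ = 3.1416×0.98325×0.40195 + 0.18224×0.91566×0.00000 = 1.241615 + 0.000000 = 1.241615.
Q̄ = (S_0/π) × [bracket] = (1255/π) × 1.241615 = 496.0 W/m².

Q̄ ≈ 496 W/m²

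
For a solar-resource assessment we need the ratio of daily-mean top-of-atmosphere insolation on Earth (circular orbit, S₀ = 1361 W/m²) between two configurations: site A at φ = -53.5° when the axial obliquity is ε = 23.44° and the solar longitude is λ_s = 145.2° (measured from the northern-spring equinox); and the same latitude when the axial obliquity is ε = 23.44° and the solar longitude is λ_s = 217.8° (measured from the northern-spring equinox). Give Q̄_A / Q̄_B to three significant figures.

— Configuration A (φ=-53.5°):
Solar declination: sin δ = sin ε · sin λ_s = sin 23.44° × sin 145.2° = 0.22702, so δ = +13.122°.
cos H₀ = −tan(-53.5°) tan(+13.122°) = 0.3150, H₀ = 1.2503 rad.
Bracket: H₀ sin φ sin δ + cos φ cos δ sin H₀ = 1.2503×-0.80386×0.22702 + 0.59482×0.97389×0.94908 = -0.228170 + 0.549792 = 0.321622.
Q̄ = (S₀/π) × [bracket] = (1361/π) × 0.321622 = 139.33 W/m².
— Configuration B (φ=-53.5°):
Solar declination: sin δ = sin ε · sin λ_s = sin 23.44° × sin 217.8° = -0.24381, so δ = -14.111°.
cos H₀ = −tan(-53.5°) tan(-14.111°) = -0.3397, H₀ = 1.9174 rad.
Bracket: H₀ sin φ sin δ + cos φ cos δ sin H₀ = 1.9174×-0.80386×-0.24381 + 0.59482×0.96982×0.94052 = 0.375790 + 0.542556 = 0.918346.
Q̄ = (S₀/π) × [bracket] = (1361/π) × 0.918346 = 397.85 W/m².
Ratio Q̄_A / Q̄_B = 139.33 / 397.85 = 0.3502.

Q̄_A / Q̄_B ≈ 0.350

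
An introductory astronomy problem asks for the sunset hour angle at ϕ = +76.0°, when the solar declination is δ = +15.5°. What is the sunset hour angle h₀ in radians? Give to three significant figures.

Sunrise equation: cos h₀ = −tan ϕ · tan δ = -1.1123 ≤ −1, so the Sun never sets (polar day) and h₀ = π.

h₀ = 3.14 rad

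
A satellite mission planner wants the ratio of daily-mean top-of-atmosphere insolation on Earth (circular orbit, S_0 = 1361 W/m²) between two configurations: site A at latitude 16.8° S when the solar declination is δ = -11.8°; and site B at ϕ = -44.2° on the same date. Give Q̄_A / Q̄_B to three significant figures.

— Configuration A (ϕ=-16.8°):
cos h₀ = −tan(-16.8°) tan(-11.800°) = -0.0631, h₀ = 1.6339 rad.
Bracket: h₀ sin ϕ sin δ + cos ϕ cos δ sin h₀ = 1.6339×-0.28903×-0.20450 + 0.95732×0.97887×0.99801 = 0.096574 + 0.935227 = 1.031801.
Q̄ = (S_0/π) × [bracket] = (1361/π) × 1.031801 = 447.00 W/m².
— Configuration B (ϕ=-44.2°):
cos h₀ = −tan(-44.2°) tan(-11.800°) = -0.2032, h₀ = 1.7754 rad.
Bracket: h₀ sin ϕ sin δ + cos ϕ cos δ sin h₀ = 1.7754×-0.69717×-0.20450 + 0.71691×0.97887×0.97915 = 0.253121 + 0.687130 = 0.940251.
Q̄ = (S_0/π) × [bracket] = (1361/π) × 0.940251 = 407.34 W/m².
Ratio Q̄_A / Q̄_B = 447.00 / 407.34 = 1.097.

Q̄_A / Q̄_B ≈ 1.10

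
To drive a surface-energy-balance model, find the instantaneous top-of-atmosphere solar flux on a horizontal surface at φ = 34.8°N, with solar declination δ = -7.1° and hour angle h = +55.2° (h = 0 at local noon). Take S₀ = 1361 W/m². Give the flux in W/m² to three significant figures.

cos θ_z = sin φ sin δ + cos φ cos δ cos h = -0.070541 + 0.465047 = 0.394506.
Flux = S₀ · cos θ_z = 1361 × 0.394506 = 536.9 W/m².

537 W/m²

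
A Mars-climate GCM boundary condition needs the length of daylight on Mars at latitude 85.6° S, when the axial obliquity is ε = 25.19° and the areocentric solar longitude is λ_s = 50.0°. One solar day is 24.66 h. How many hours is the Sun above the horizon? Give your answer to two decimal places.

sin δ = sin 25.19° × sin 50.0° = 0.32604, so δ = +19.029°.
cos H₀ = −tan φ · tan δ = 4.4823 ≥ 1, so the Sun never rises (polar night) and H₀ = 0.
Daylight = 2H₀/(2π) × 24.66 h = (0.0000/π) × 24.66 = 0.00 h.

0.00 h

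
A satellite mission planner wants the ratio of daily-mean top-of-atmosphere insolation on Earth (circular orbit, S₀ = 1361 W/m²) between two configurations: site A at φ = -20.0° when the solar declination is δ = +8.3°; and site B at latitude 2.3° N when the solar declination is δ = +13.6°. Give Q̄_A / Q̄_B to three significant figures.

Q̄_A / Q̄_B ≈ 0.866

— Configuration A (φ=-20.0°):
cos H₀ = −tan(-20.0°) tan(+8.300°) = 0.0531, H₀ = 1.5177 rad.
Bracket: H₀ sin φ sin δ + cos φ cos δ sin H₀ = 1.5177×-0.34202×0.14436 + 0.93969×0.98953×0.99859 = -0.074935 + 0.928540 = 0.853605.
Q̄ = (S₀/π) × [bracket] = (1361/π) × 0.853605 = 369.80 W/m².
— Configuration B (φ=+2.3°):
cos H₀ = −tan(+2.3°) tan(+13.600°) = -0.0097, H₀ = 1.5805 rad.
Bracket: H₀ sin φ sin δ + cos φ cos δ sin H₀ = 1.5805×0.04013×0.23514 + 0.99919×0.97196×0.99995 = 0.014914 + 0.971124 = 0.986038.
Q̄ = (S₀/π) × [bracket] = (1361/π) × 0.986038 = 427.17 W/m².
Ratio Q̄_A / Q̄_B = 369.80 / 427.17 = 0.8657.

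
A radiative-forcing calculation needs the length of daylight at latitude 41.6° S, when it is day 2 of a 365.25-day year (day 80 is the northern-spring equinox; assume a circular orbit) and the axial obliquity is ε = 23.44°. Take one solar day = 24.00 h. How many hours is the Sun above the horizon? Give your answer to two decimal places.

14.92 h

Solar longitude: L_s = 360° × (2 − 80)/365.25 = -76.879°, i.e. -76.879° + 360° = 283.121°.
sin δ = sin 23.44° × sin 283.121° = -0.38740, so δ = -22.793°.
cos h₀ = −tan ϕ · tan δ = −tan(-41.6°) × tan(-22.793°) = -0.3731, so h₀ = 1.9531 rad = 111.91°.
Daylight = 2h₀/(2π) × 24.00 h = (1.9531/π) × 24.00 = 14.92 h.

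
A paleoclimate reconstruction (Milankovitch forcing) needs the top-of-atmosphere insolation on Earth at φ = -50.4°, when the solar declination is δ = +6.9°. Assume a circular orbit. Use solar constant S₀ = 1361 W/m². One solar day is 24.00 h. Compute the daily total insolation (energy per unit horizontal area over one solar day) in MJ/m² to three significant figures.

cos H₀ = −tan(-50.4°) tan(+6.900°) = 0.1463, H₀ = 1.4240 rad.
Bracket: H₀ sin φ sin δ + cos φ cos δ sin H₀ = 1.4240×-0.77051×0.12014 + 0.63742×0.99276×0.98924 = -0.131818 + 0.625996 = 0.494178.
Q̄ = (S₀/π) × [bracket] = (1361/π) × 0.494178 = 214.09 W/m².
Daily total = Q̄ × 24.00 h × 3600 s/h = 214.09 × 24.00 × 3600 / 10⁶ = 18.50 MJ/m².

18.5 MJ/m²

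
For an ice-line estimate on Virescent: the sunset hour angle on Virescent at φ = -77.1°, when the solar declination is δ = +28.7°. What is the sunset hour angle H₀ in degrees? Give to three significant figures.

cos H₀ = −tan φ · tan δ = 2.3904 ≥ 1, so the host star never rises (polar night) and H₀ = 0.

H₀ = 0.00°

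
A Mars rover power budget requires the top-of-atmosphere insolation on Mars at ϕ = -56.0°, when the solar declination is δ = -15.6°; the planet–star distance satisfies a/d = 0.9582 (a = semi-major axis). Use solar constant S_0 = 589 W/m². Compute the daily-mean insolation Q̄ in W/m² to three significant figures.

Q̄ ≈ 161 W/m²

cos h₀ = −tan(-56.0°) tan(-15.600°) = -0.4139, h₀ = 1.9976 rad.
Bracket: h₀ sin ϕ sin δ + cos ϕ cos δ sin h₀ = 1.9976×-0.82904×-0.26892 + 0.55919×0.96316×0.91030 = 0.445356 + 0.490278 = 0.935634.
Inverse-square distance factor (a/d)² = 0.9582² = 0.918147.
Q̄ = (S_0/π) × 0.918147 × [bracket] = (589/π) × 0.918147 × 0.935634 = 161.1 W/m².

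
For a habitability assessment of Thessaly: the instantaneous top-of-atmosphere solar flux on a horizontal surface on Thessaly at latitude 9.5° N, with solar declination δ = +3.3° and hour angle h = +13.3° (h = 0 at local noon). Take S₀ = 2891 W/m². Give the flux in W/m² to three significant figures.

2.80e+03 W/m²

cos θ_z = sin φ sin δ + cos φ cos δ cos h = 0.009501 + 0.958241 = 0.967742.
Flux = S₀ · cos θ_z = 2891 × 0.967742 = 2798 W/m².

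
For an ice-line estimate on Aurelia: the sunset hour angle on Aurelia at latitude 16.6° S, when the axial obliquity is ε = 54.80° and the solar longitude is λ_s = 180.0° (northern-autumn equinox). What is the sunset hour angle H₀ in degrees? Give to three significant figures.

Solar declination: sin δ = sin ε · sin λ_s = sin 54.80° × sin 180.0° = 0.00000, so δ = +0.000°.
cos H₀ = −tan φ · tan δ = −tan(-16.6°) × tan(+0.000°) = 0.0000, so H₀ = 1.5708 rad = 90.00°.

H₀ = 90.0°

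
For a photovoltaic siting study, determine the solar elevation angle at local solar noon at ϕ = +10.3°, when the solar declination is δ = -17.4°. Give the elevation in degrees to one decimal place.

62.3°

At local noon the hour angle is zero, so the zenith angle equals |ϕ − δ| = |+10.3° − (-17.400°)| = 27.700°.
Elevation = 90° − 27.700° = 62.3°.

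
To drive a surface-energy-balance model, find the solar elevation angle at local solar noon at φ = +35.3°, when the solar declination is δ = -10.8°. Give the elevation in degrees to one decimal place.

43.9°

At local noon the hour angle is zero, so the zenith angle equals |φ − δ| = |+35.3° − (-10.800°)| = 46.100°.
Elevation = 90° − 46.100° = 43.9°.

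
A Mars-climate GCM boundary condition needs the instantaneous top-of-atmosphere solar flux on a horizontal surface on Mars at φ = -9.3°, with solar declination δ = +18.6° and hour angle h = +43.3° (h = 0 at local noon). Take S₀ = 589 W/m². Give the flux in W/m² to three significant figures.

cos θ_z = sin φ sin δ + cos φ cos δ cos h = -0.051545 + 0.680694 = 0.629149.
Flux = S₀ · cos θ_z = 589 × 0.629149 = 370.6 W/m².

371 W/m²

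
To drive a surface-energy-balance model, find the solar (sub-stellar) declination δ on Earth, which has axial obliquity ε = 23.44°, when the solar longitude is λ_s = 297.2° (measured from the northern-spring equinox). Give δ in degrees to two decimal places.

δ = -20.72°

sin δ = sin ε · sin λ_s = sin 23.44° × sin 297.2° = -0.353800.
δ = arcsin(-0.353800) = -20.72°.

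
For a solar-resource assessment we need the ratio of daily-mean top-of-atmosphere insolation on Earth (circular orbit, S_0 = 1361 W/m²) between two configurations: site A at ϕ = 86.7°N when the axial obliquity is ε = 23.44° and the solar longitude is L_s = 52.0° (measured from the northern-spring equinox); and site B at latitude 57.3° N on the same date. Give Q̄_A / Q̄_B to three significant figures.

— Configuration A (ϕ=+86.7°):
Solar declination: sin δ = sin ε · sin L_s = sin 23.44° × sin 52.0° = 0.31346, so δ = +18.268°.
cos h₀ = −tan(+86.7°) tan(+18.268°) = -5.7249 ≤ −1 ⇒ polar day, h₀ = π.
Bracket: h₀ sin ϕ sin δ + cos ϕ cos δ sin h₀ = 3.1416×0.99834×0.31346 + 0.05756×0.94960×0.00000 = 0.983131 + 0.000000 = 0.983131.
Q̄ = (S_0/π) × [bracket] = (1361/π) × 0.983131 = 425.91 W/m².
— Configuration B (ϕ=+57.3°):
cos h₀ = −tan(+57.3°) tan(+18.268°) = -0.5142, h₀ = 2.1108 rad.
Bracket: h₀ sin ϕ sin δ + cos ϕ cos δ sin h₀ = 2.1108×0.84151×0.31346 + 0.54024×0.94960×0.85768 = 0.556786 + 0.440000 = 0.996786.
Q̄ = (S_0/π) × [bracket] = (1361/π) × 0.996786 = 431.83 W/m².
Ratio Q̄_A / Q̄_B = 425.91 / 431.83 = 0.9863.

Q̄_A / Q̄_B ≈ 0.986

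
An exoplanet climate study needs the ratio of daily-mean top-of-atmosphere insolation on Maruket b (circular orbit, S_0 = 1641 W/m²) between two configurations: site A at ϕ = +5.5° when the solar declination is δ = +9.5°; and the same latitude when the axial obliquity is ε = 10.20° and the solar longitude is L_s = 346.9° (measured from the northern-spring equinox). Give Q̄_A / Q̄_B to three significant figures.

Q̄_A / Q̄_B ≈ 1.02

— Configuration A (ϕ=+5.5°):
cos h₀ = −tan(+5.5°) tan(+9.500°) = -0.0161, h₀ = 1.5869 rad.
Bracket: h₀ sin ϕ sin δ + cos ϕ cos δ sin h₀ = 1.5869×0.09585×0.16505 + 0.99540×0.98629×0.99987 = 0.025105 + 0.981625 = 1.006730.
Q̄ = (S_0/π) × [bracket] = (1641/π) × 1.006730 = 525.86 W/m².
— Configuration B (ϕ=+5.5°):
Solar declination: sin δ = sin ε · sin L_s = sin 10.20° × sin 346.9° = -0.04014, so δ = -2.300°.
cos h₀ = −tan(+5.5°) tan(-2.300°) = 0.0039, h₀ = 1.5669 rad.
Bracket: h₀ sin ϕ sin δ + cos ϕ cos δ sin h₀ = 1.5669×0.09585×-0.04014 + 0.99540×0.99919×0.99999 = -0.006029 + 0.994584 = 0.988555.
Q̄ = (S_0/π) × [bracket] = (1641/π) × 0.988555 = 516.37 W/m².
Ratio Q̄_A / Q̄_B = 525.86 / 516.37 = 1.018.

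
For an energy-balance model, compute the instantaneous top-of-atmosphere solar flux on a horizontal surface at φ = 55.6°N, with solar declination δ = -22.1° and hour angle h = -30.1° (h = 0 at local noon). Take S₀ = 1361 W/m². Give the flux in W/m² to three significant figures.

194 W/m²

cos θ_z = sin φ sin δ + cos φ cos δ cos h = -0.310428 + 0.452871 = 0.142443.
Flux = S₀ · cos θ_z = 1361 × 0.142443 = 193.9 W/m².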